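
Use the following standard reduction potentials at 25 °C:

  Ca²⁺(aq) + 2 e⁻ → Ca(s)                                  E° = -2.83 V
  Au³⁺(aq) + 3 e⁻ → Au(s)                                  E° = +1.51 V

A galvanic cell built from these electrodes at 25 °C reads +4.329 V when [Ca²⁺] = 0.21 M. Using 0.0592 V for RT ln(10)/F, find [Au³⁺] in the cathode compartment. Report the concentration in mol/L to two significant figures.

0.027 M

Au³⁺/Au is the cathode, Ca²⁺/Ca the anode: E°cell = +4.34 V, n = 6.
Overall reaction: 2 Au³⁺(aq) + 3 Ca(s) → 2 Au(s) + 3 Ca²⁺(aq); Q = [Ca²⁺]^3/[Au³⁺]^2.
From E = E° − (0.0592/n) log Q: log Q = (E° − E)·n/0.0592 = (+4.34 − (+4.329))·6/0.0592 = 1.1149.
So 2·log[Au³⁺] = 3·log(0.21) − log Q = -2.0333 − (1.1149) = -3.1482; log[Au³⁺] = -3.1482 / 2 = -1.5741; [Au³⁺] = 10^(-1.5741) ≈ 0.027 M.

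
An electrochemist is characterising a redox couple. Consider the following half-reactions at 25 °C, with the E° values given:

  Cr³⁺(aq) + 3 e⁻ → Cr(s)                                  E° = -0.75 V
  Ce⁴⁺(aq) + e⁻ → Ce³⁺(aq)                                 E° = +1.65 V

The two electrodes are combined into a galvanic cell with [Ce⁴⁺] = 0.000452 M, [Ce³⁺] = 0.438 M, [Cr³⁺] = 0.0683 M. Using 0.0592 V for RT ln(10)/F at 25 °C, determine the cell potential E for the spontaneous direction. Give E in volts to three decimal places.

Ce⁴⁺/Ce³⁺ is the cathode (higher E°), Cr³⁺/Cr the anode: E°cell = +1.65 − (-0.75) = +2.40 V, n = 3.
Overall: 3 Ce⁴⁺(aq) + Cr(s) → 3 Ce³⁺(aq) + Cr³⁺(aq)
Q = [Ce³⁺]^3·[Cr³⁺] / ([Ce⁴⁺]^3); log Q = 7.793.
E = E° − (0.0592/n) log Q = +2.40 − (0.0592/3)(7.793) = +2.246 V.

+2.246 V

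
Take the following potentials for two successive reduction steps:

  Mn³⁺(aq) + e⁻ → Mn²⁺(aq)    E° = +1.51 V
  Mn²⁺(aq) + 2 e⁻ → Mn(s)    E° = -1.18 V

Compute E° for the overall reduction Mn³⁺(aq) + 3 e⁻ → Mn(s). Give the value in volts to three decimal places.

-0.283 V

Since ΔG° = −nFE° is additive over sequential reductions, n₃E°₃ = n₁E°₁ + n₂E°₂.
E°₃ = (1×+1.51 + 2×-1.18) / 3 = (-0.850) / 3 = -0.283 V.
Simply averaging or adding the two E° values would be wrong; the electron-weighted sum is required.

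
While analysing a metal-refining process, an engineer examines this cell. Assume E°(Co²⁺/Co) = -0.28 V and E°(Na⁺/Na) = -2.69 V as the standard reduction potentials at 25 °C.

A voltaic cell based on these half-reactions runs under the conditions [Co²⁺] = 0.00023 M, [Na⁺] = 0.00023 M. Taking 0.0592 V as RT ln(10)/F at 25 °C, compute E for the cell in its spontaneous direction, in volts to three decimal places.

Co²⁺/Co is the cathode (higher E°), Na⁺/Na the anode: E°cell = -0.28 − (-2.69) = +2.41 V, n = 2.
Overall: Co²⁺(aq) + 2 Na(s) → Co(s) + 2 Na⁺(aq)
Q = [Na⁺]^2 / ([Co²⁺]); log Q = -3.638.
E = E° − (0.0592/n) log Q = +2.41 − (0.0592/2)(-3.638) = +2.518 V.

+2.518 V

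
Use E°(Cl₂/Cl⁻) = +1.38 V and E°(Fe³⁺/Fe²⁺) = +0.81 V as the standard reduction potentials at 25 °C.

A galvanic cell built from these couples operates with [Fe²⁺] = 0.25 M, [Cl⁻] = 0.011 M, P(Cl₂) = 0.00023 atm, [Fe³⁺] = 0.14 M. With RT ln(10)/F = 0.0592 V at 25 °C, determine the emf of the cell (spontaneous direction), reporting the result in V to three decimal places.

+0.593 V

Cl₂/Cl⁻ is the cathode (higher E°), Fe³⁺/Fe²⁺ the anode: E°cell = +1.38 − (+0.81) = +0.57 V, n = 2.
Overall: Cl₂(g) + 2 Fe²⁺(aq) → 2 Cl⁻(aq) + 2 Fe³⁺(aq)
Q = [Cl⁻]^2·[Fe³⁺]^2 / (P(Cl₂)·[Fe²⁺]^2); log Q = -0.783.
E = E° − (0.0592/n) log Q = +0.57 − (0.0592/2)(-0.783) = +0.593 V.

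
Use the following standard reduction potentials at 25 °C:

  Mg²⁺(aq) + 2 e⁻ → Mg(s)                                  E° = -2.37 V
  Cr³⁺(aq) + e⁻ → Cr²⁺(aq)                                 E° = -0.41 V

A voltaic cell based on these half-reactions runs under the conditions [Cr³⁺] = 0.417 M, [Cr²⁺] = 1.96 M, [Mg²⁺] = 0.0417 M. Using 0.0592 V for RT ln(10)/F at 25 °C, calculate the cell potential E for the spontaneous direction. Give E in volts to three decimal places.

+1.961 V

Cr³⁺/Cr²⁺ is the cathode (higher E°), Mg²⁺/Mg the anode: E°cell = -0.41 − (-2.37) = +1.96 V, n = 2.
Overall: 2 Cr³⁺(aq) + Mg(s) → 2 Cr²⁺(aq) + Mg²⁺(aq)
Q = [Cr²⁺]^2·[Mg²⁺] / ([Cr³⁺]^2); log Q = -0.036.
E = E° − (0.0592/n) log Q = +1.96 − (0.0592/2)(-0.036) = +1.961 V.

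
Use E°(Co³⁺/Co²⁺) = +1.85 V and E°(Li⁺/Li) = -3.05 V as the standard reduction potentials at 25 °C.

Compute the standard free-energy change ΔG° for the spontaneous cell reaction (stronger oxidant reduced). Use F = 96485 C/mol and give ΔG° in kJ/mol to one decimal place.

Co³⁺/Co²⁺ (E° = +1.85 V) is the cathode; Li⁺/Li (E° = -3.05 V) is the anode, so E°cell = +4.90 V.
Balancing electrons gives n = 1 (lcm of 1 and 1).
ΔG° = −nFE° = −(1)(96485)(+4.90) = -472,777 J = -472.8 kJ/mol.

-472.8 kJ/mol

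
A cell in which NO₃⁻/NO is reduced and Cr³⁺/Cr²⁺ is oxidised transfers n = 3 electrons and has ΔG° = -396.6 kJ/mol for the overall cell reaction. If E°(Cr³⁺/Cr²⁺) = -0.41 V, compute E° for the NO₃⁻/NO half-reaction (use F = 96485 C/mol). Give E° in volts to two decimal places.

E°cell = −ΔG°/(nF) = −(-396.6×10³)/((3)(96485)) = +1.370 V.
Since NO₃⁻/NO is the cathode and Cr³⁺/Cr²⁺ the anode, E°cell = E°(NO₃⁻/NO) − E°(Cr³⁺/Cr²⁺).
So E°(NO₃⁻/NO) = E°cell + E°(Cr³⁺/Cr²⁺) = +1.370 + (-0.41) = +0.96 V.

+0.96 V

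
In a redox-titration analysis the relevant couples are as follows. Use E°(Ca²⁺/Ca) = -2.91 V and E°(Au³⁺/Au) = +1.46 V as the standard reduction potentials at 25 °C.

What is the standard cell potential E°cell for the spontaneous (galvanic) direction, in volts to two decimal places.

The Au³⁺/Au couple has the higher reduction potential, so it is the cathode; Ca²⁺/Ca is oxidised at the anode.
E°cell = E°(cathode) − E°(anode) = (+1.46) − (-2.91) = +4.37 V.
Since E°cell > 0, the reaction is spontaneous under standard conditions.

+4.37 V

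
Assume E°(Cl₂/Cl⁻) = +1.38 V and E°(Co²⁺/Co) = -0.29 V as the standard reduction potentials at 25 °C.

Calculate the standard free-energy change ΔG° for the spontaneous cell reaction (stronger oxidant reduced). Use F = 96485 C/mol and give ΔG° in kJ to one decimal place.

-322.3 kJ

Cl₂/Cl⁻ (E° = +1.38 V) is the cathode; Co²⁺/Co (E° = -0.29 V) is the anode, so E°cell = +1.67 V.
Balancing electrons gives n = 2 (lcm of 2 and 2).
ΔG° = −nFE° = −(2)(96485)(+1.67) = -322,260 J = -322.3 kJ.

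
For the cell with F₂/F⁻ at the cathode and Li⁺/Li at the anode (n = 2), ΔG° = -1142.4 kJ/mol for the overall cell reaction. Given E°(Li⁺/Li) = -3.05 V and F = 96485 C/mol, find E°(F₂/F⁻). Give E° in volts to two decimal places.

+2.87 V

E°cell = −ΔG°/(nF) = −(-1142.4×10³)/((2)(96485)) = +5.920 V.
Since F₂/F⁻ is the cathode and Li⁺/Li the anode, E°cell = E°(F₂/F⁻) − E°(Li⁺/Li).
So E°(F₂/F⁻) = E°cell + E°(Li⁺/Li) = +5.920 + (-3.05) = +2.87 V.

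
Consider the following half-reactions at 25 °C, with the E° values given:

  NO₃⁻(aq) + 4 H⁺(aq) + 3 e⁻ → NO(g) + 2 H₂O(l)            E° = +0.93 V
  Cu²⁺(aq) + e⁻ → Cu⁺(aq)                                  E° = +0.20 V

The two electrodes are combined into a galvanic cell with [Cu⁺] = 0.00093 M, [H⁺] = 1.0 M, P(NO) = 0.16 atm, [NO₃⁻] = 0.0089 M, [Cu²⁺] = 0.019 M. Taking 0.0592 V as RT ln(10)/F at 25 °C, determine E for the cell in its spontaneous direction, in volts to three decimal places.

+0.628 V

NO₃⁻/NO is the cathode (higher E°), Cu²⁺/Cu⁺ the anode: E°cell = +0.93 − (+0.20) = +0.73 V, n = 3.
Overall: NO₃⁻(aq) + 4 H⁺(aq) + 3 Cu⁺(aq) → NO(g) + 2 H₂O(l) + 3 Cu²⁺(aq)
Q = P(NO)·[Cu²⁺]^3 / ([NO₃⁻]·[H⁺]^4·[Cu⁺]^3); log Q = 5.186.
E = E° − (0.0592/n) log Q = +0.73 − (0.0592/3)(5.186) = +0.628 V.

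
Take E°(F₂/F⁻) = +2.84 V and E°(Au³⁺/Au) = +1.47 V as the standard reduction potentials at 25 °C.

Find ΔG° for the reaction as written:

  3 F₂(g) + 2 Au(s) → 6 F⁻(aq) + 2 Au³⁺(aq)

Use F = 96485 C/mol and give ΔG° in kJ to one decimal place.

-793.1 kJ

As written, F₂/F⁻ is reduced (cathode) and Au³⁺/Au is oxidised (anode), so E°cell = (+2.84) − (+1.47) = +1.37 V.
Balancing electrons gives n = 6.
ΔG° = −nFE° = −(6)(96485)(+1.37) = -793,107 J = -793.1 kJ.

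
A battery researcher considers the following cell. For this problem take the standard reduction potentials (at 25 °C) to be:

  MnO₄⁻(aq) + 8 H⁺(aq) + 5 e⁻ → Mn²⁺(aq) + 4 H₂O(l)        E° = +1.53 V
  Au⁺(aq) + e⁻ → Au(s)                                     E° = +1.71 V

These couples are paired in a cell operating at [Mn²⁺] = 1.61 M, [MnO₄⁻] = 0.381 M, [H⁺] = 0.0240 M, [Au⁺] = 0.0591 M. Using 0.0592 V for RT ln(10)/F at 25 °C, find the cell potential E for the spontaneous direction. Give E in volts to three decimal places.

Au⁺/Au is the cathode (higher E°), MnO₄⁻/Mn²⁺ the anode: E°cell = +1.71 − (+1.53) = +0.18 V, n = 5.
Overall: 5 Au⁺(aq) + Mn²⁺(aq) + 4 H₂O(l) → 5 Au(s) + MnO₄⁻(aq) + 8 H⁺(aq)
Q = [MnO₄⁻]·[H⁺]^8 / ([Au⁺]^5·[Mn²⁺]); log Q = -7.442.
E = E° − (0.0592/n) log Q = +0.18 − (0.0592/5)(-7.442) = +0.268 V.

+0.268 V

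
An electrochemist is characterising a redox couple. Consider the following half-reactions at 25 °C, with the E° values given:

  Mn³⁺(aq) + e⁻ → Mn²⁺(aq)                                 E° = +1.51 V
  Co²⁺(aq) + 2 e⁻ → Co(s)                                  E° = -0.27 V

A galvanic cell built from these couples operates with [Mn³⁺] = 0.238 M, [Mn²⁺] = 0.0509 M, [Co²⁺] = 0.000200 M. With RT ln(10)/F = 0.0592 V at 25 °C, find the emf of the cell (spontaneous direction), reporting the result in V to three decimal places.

+1.929 V

Mn³⁺/Mn²⁺ is the cathode (higher E°), Co²⁺/Co the anode: E°cell = +1.51 − (-0.27) = +1.78 V, n = 2.
Overall: 2 Mn³⁺(aq) + Co(s) → 2 Mn²⁺(aq) + Co²⁺(aq)
Q = [Mn²⁺]^2·[Co²⁺] / ([Mn³⁺]^2); log Q = -5.039.
E = E° − (0.0592/n) log Q = +1.78 − (0.0592/2)(-5.039) = +1.929 V.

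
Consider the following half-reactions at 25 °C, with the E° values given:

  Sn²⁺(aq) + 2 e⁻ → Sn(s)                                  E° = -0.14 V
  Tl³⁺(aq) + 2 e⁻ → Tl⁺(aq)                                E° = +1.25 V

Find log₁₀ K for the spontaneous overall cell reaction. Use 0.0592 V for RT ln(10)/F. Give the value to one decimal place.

47.0

Cathode: Tl³⁺/Tl⁺; anode: Sn²⁺/Sn. E°cell = +1.39 V, n = 2.
log K = nE°cell / 0.0592 = (2)(+1.39) / 0.0592 = 47.0.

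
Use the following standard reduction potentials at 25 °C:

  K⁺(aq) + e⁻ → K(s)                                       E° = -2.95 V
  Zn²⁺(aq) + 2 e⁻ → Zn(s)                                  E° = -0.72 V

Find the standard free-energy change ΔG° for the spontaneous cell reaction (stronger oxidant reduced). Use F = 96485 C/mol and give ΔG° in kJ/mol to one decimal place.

Zn²⁺/Zn (E° = -0.72 V) is the cathode; K⁺/K (E° = -2.95 V) is the anode, so E°cell = +2.23 V.
Balancing electrons gives n = 2 (lcm of 2 and 1).
ΔG° = −nFE° = −(2)(96485)(+2.23) = -430,323 J = -430.3 kJ/mol.

-430.3 kJ/mol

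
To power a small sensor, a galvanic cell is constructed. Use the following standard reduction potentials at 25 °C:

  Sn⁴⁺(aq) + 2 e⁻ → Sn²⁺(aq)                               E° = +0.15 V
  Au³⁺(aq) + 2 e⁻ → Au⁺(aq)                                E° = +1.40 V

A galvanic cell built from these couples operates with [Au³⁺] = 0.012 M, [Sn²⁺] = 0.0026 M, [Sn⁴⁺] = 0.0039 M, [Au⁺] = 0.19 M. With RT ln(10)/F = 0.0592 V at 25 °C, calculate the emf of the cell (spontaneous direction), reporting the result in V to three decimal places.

Au³⁺/Au⁺ is the cathode (higher E°), Sn⁴⁺/Sn²⁺ the anode: E°cell = +1.40 − (+0.15) = +1.25 V, n = 2.
Overall: Au³⁺(aq) + Sn²⁺(aq) → Au⁺(aq) + Sn⁴⁺(aq)
Q = [Au⁺]·[Sn⁴⁺] / ([Au³⁺]·[Sn²⁺]); log Q = 1.376.
E = E° − (0.0592/n) log Q = +1.25 − (0.0592/2)(1.376) = +1.209 V.

+1.209 V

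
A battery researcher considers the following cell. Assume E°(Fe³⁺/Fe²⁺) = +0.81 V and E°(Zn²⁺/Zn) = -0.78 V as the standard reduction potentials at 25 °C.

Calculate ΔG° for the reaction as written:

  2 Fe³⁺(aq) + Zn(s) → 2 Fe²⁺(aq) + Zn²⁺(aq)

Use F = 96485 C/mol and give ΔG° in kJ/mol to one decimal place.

As written, Fe³⁺/Fe²⁺ is reduced (cathode) and Zn²⁺/Zn is oxidised (anode), so E°cell = (+0.81) − (-0.78) = +1.59 V.
Balancing electrons gives n = 2.
ΔG° = −nFE° = −(2)(96485)(+1.59) = -306,822 J = -306.8 kJ/mol.

-306.8 kJ/mol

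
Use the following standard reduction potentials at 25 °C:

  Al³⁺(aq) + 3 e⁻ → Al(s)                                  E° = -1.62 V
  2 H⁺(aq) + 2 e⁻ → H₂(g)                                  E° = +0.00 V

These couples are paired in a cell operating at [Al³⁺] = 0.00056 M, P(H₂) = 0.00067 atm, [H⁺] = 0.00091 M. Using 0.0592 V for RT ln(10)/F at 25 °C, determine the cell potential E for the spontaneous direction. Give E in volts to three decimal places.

+1.598 V

H⁺/H₂ is the cathode (higher E°), Al³⁺/Al the anode: E°cell = +0.00 − (-1.62) = +1.62 V, n = 6.
Overall: 6 H⁺(aq) + 2 Al(s) → 3 H₂(g) + 2 Al³⁺(aq)
Q = P(H₂)^3·[Al³⁺]^2 / ([H⁺]^6); log Q = 2.220.
E = E° − (0.0592/n) log Q = +1.62 − (0.0592/6)(2.220) = +1.598 V.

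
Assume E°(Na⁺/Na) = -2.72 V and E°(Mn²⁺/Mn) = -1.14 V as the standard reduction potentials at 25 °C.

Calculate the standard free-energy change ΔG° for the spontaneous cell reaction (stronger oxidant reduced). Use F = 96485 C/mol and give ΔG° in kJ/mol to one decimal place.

-304.9 kJ/mol

Mn²⁺/Mn (E° = -1.14 V) is the cathode; Na⁺/Na (E° = -2.72 V) is the anode, so E°cell = +1.58 V.
Balancing electrons gives n = 2 (lcm of 2 and 1).
ΔG° = −nFE° = −(2)(96485)(+1.58) = -304,893 J = -304.9 kJ/mol.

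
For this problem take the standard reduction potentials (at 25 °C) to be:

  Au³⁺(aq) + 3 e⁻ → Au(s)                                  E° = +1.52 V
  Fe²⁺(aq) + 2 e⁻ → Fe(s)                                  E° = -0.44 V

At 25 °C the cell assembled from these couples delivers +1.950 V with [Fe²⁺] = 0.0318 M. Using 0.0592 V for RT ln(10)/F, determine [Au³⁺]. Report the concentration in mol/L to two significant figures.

0.0018 M

Au³⁺/Au is the cathode, Fe²⁺/Fe the anode: E°cell = +1.96 V, n = 6.
Overall reaction: 2 Au³⁺(aq) + 3 Fe(s) → 2 Au(s) + 3 Fe²⁺(aq); Q = [Fe²⁺]^3/[Au³⁺]^2.
From E = E° − (0.0592/n) log Q: log Q = (E° − E)·n/0.0592 = (+1.96 − (+1.950))·6/0.0592 = 1.0135.
So 2·log[Au³⁺] = 3·log(0.0318) − log Q = -4.4927 − (1.0135) = -5.5062; log[Au³⁺] = -5.5062 / 2 = -2.7531; [Au³⁺] = 10^(-2.7531) ≈ 0.0018 M.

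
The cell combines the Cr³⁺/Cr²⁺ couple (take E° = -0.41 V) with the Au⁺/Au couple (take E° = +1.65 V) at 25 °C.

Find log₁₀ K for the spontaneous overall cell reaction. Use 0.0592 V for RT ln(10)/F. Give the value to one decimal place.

Cathode: Au⁺/Au; anode: Cr³⁺/Cr²⁺. E°cell = +2.06 V, n = 1.
log K = nE°cell / 0.0592 = (1)(+2.06) / 0.0592 = 34.8.

34.8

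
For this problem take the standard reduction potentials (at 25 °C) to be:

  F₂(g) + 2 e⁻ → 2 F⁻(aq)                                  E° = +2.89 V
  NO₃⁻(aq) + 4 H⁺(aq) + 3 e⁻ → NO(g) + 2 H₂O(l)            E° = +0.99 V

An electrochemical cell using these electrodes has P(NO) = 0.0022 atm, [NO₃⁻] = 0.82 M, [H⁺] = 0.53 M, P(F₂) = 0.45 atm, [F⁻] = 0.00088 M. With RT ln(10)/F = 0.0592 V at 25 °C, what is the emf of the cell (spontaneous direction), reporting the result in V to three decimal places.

+2.042 V

F₂/F⁻ is the cathode (higher E°), NO₃⁻/NO the anode: E°cell = +2.89 − (+0.99) = +1.90 V, n = 6.
Overall: 3 F₂(g) + 2 NO(g) + 4 H₂O(l) → 6 F⁻(aq) + 2 NO₃⁻(aq) + 8 H⁺(aq)
Q = [F⁻]^6·[NO₃⁻]^2·[H⁺]^8 / (P(F₂)^3·P(NO)^2); log Q = -14.356.
E = E° − (0.0592/n) log Q = +1.90 − (0.0592/6)(-14.356) = +2.042 V.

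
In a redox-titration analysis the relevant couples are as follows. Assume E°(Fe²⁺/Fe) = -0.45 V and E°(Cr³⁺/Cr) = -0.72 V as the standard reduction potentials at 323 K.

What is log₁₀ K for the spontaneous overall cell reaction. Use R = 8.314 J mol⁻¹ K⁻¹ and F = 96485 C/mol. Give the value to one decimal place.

25.3

Cathode: Fe²⁺/Fe; anode: Cr³⁺/Cr. E°cell = (-0.45) − (-0.72) = +0.27 V, with n = 6.
ΔG° = −nFE° = −RT ln K, so ln K = nFE°/(RT) = (6)(96485)(+0.27) / ((8.314)(323)) = 58.205.
log₁₀ K = 58.205 / ln 10 = 25.3.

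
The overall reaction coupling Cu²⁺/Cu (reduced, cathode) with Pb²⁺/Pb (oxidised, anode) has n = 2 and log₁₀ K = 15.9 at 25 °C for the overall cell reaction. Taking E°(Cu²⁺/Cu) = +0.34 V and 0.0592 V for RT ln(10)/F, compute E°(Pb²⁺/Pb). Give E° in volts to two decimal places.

-0.13 V

E°cell = (0.0592/n)·log K = (0.0592/2)(15.9) = +0.471 V.
Since Cu²⁺/Cu is the cathode and Pb²⁺/Pb the anode, E°cell = E°(Cu²⁺/Cu) − E°(Pb²⁺/Pb).
So E°(Pb²⁺/Pb) = E°(Cu²⁺/Cu) − E°cell = (+0.34) − (+0.471) = -0.13 V.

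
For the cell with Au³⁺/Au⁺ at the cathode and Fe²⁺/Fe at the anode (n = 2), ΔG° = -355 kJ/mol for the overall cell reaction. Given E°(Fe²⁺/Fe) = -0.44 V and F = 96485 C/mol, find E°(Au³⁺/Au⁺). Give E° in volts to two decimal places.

+1.40 V

E°cell = −ΔG°/(nF) = −(-355×10³)/((2)(96485)) = +1.840 V.
Since Au³⁺/Au⁺ is the cathode and Fe²⁺/Fe the anode, E°cell = E°(Au³⁺/Au⁺) − E°(Fe²⁺/Fe).
So E°(Au³⁺/Au⁺) = E°cell + E°(Fe²⁺/Fe) = +1.840 + (-0.44) = +1.40 V.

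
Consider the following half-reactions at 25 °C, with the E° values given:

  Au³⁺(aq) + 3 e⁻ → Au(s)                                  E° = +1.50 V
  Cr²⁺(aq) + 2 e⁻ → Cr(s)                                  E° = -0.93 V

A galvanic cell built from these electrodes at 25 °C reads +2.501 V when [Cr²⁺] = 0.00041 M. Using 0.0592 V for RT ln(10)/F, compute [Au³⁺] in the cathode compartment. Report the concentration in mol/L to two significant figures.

0.033 M

Au³⁺/Au is the cathode, Cr²⁺/Cr the anode: E°cell = +2.43 V, n = 6.
Overall reaction: 2 Au³⁺(aq) + 3 Cr(s) → 2 Au(s) + 3 Cr²⁺(aq); Q = [Cr²⁺]^3/[Au³⁺]^2.
From E = E° − (0.0592/n) log Q: log Q = (E° − E)·n/0.0592 = (+2.43 − (+2.501))·6/0.0592 = -7.1959.
So 2·log[Au³⁺] = 3·log(0.00041) − log Q = -10.1616 − (-7.1959) = -2.9657; log[Au³⁺] = -2.9657 / 2 = -1.4829; [Au³⁺] = 10^(-1.4829) ≈ 0.033 M.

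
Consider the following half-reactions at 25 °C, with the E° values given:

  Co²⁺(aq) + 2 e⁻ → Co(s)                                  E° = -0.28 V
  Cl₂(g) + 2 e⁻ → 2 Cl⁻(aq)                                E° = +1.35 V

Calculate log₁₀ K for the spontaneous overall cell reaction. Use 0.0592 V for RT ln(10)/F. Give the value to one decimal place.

Cathode: Cl₂/Cl⁻; anode: Co²⁺/Co. E°cell = +1.63 V, n = 2.
log K = nE°cell / 0.0592 = (2)(+1.63) / 0.0592 = 55.1.

55.1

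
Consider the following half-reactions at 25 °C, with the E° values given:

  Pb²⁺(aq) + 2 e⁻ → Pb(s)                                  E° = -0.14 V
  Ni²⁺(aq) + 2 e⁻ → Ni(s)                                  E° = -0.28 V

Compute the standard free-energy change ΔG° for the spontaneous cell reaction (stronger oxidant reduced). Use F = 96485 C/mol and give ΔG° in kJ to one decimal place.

Pb²⁺/Pb (E° = -0.14 V) is the cathode; Ni²⁺/Ni (E° = -0.28 V) is the anode, so E°cell = +0.14 V.
Balancing electrons gives n = 2 (lcm of 2 and 2).
ΔG° = −nFE° = −(2)(96485)(+0.14) = -27,016 J = -27.0 kJ.

-27.0 kJ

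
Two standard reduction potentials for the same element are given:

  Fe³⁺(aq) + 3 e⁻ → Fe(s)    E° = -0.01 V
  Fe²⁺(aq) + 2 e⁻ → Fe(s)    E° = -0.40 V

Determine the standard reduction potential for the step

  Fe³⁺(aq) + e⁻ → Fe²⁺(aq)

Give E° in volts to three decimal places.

Sequential free energies add, so n₃E°₃ = n₁E°₁ + n₂E°₂.
With n₃ = 3, and the known step contributing 2×(-0.40) V, the unknown satisfies 1·E° = 3×(-0.01) − 2×(-0.40) = +0.770.
E° = +0.770 / 1 = +0.770 V.

+0.770 V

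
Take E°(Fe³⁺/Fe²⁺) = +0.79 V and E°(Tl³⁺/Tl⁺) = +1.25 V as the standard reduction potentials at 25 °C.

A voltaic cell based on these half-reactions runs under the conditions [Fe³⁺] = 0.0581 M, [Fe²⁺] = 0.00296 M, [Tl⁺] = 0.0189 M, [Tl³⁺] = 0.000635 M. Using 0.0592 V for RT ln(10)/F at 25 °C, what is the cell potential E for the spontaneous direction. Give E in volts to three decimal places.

+0.340 V

Tl³⁺/Tl⁺ is the cathode (higher E°), Fe³⁺/Fe²⁺ the anode: E°cell = +1.25 − (+0.79) = +0.46 V, n = 2.
Overall: Tl³⁺(aq) + 2 Fe²⁺(aq) → Tl⁺(aq) + 2 Fe³⁺(aq)
Q = [Tl⁺]·[Fe³⁺]^2 / ([Tl³⁺]·[Fe²⁺]^2); log Q = 4.059.
E = E° − (0.0592/n) log Q = +0.46 − (0.0592/2)(4.059) = +0.340 V.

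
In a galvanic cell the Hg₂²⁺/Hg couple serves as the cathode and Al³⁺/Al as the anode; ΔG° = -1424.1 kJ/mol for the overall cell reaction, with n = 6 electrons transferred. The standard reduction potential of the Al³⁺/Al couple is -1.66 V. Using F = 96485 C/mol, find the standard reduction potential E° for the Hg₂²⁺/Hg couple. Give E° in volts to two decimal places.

+0.80 V

E°cell = −ΔG°/(nF) = −(-1424.1×10³)/((6)(96485)) = +2.460 V.
Since Hg₂²⁺/Hg is the cathode and Al³⁺/Al the anode, E°cell = E°(Hg₂²⁺/Hg) − E°(Al³⁺/Al).
So E°(Hg₂²⁺/Hg) = E°cell + E°(Al³⁺/Al) = +2.460 + (-1.66) = +0.80 V.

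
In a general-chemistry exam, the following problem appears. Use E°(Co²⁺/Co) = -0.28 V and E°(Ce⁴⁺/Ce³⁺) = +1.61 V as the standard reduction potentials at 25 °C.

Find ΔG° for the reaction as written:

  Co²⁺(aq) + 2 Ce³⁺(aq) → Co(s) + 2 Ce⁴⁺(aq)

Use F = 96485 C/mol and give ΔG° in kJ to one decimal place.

+364.7 kJ

As written, Co²⁺/Co is reduced (cathode) and Ce⁴⁺/Ce³⁺ is oxidised (anode), so E°cell = (-0.28) − (+1.61) = -1.89 V.
Balancing electrons gives n = 2.
ΔG° = −nFE° = −(2)(96485)(-1.89) = 364,713 J = +364.7 kJ.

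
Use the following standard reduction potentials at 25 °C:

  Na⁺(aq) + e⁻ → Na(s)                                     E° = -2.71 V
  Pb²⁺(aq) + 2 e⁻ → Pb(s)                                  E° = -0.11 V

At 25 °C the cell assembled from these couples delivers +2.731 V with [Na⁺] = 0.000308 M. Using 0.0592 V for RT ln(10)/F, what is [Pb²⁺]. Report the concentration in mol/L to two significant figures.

0.0025 M

Pb²⁺/Pb is the cathode, Na⁺/Na the anode: E°cell = +2.60 V, n = 2.
Overall reaction: Pb²⁺(aq) + 2 Na(s) → Pb(s) + 2 Na⁺(aq); Q = [Na⁺]^2/[Pb²⁺]^1.
From E = E° − (0.0592/n) log Q: log Q = (E° − E)·n/0.0592 = (+2.60 − (+2.731))·2/0.0592 = -4.4257.
So 1·log[Pb²⁺] = 2·log(0.000308) − log Q = -7.0229 − (-4.4257) = -2.5972; [Pb²⁺] = 10^(-2.5972) ≈ 0.0025 M.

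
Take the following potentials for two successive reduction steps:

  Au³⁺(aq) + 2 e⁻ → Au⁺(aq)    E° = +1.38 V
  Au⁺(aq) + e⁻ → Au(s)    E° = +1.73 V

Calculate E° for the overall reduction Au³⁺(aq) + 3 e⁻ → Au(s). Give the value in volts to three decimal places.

Adding the free-energy changes (−nFE°) of the two steps gives −n₃FE°₃ = −n₁FE°₁ − n₂FE°₂.
E°₃ = (2×+1.38 + 1×+1.73) / 3 = (+4.490) / 3 = +1.497 V.

+1.497 V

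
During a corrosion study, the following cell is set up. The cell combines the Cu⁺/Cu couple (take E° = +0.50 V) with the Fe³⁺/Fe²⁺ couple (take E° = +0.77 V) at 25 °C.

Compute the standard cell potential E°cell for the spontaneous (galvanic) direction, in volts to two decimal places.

+0.27 V

The Fe³⁺/Fe²⁺ couple has the higher reduction potential, so it is the cathode; Cu⁺/Cu is oxidised at the anode.
E°cell = E°(cathode) − E°(anode) = (+0.77) − (+0.50) = +0.27 V.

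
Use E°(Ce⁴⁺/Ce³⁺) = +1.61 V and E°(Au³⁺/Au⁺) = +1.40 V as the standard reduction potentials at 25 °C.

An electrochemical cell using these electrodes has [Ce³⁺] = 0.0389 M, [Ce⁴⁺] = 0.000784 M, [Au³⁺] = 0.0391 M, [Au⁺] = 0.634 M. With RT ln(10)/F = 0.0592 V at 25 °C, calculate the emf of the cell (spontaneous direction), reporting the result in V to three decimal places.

+0.145 V

Ce⁴⁺/Ce³⁺ is the cathode (higher E°), Au³⁺/Au⁺ the anode: E°cell = +1.61 − (+1.40) = +0.21 V, n = 2.
Overall: 2 Ce⁴⁺(aq) + Au⁺(aq) → 2 Ce³⁺(aq) + Au³⁺(aq)
Q = [Ce³⁺]^2·[Au³⁺] / ([Ce⁴⁺]^2·[Au⁺]); log Q = 2.181.
E = E° − (0.0592/n) log Q = +0.21 − (0.0592/2)(2.181) = +0.145 V.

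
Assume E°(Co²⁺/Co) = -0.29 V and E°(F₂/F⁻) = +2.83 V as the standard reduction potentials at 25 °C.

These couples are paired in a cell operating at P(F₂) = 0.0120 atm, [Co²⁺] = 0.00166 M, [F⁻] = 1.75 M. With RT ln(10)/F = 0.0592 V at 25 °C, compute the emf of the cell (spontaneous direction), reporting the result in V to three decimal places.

+3.131 V

F₂/F⁻ is the cathode (higher E°), Co²⁺/Co the anode: E°cell = +2.83 − (-0.29) = +3.12 V, n = 2.
Overall: F₂(g) + Co(s) → 2 F⁻(aq) + Co²⁺(aq)
Q = [F⁻]^2·[Co²⁺] / (P(F₂)); log Q = -0.373.
E = E° − (0.0592/n) log Q = +3.12 − (0.0592/2)(-0.373) = +3.131 V.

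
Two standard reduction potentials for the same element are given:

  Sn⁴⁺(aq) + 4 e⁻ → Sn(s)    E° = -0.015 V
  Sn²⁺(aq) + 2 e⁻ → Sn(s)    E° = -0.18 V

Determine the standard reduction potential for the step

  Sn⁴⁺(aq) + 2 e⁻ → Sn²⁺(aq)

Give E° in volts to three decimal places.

+0.150 V

Sequential free energies add, so n₃E°₃ = n₁E°₁ + n₂E°₂.
With n₃ = 4, and the known step contributing 2×(-0.18) V, the unknown satisfies 2·E° = 4×(-0.015) − 2×(-0.18) = +0.300.
E° = +0.300 / 2 = +0.150 V.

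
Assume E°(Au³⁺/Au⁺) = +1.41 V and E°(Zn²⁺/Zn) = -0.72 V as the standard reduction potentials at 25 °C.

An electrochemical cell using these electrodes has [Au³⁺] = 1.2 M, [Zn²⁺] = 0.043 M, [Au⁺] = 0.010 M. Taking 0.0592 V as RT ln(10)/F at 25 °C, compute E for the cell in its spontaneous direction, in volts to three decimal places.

+2.232 V

Au³⁺/Au⁺ is the cathode (higher E°), Zn²⁺/Zn the anode: E°cell = +1.41 − (-0.72) = +2.13 V, n = 2.
Overall: Au³⁺(aq) + Zn(s) → Au⁺(aq) + Zn²⁺(aq)
Q = [Au⁺]·[Zn²⁺] / ([Au³⁺]); log Q = -3.446.
E = E° − (0.0592/n) log Q = +2.13 − (0.0592/2)(-3.446) = +2.232 V.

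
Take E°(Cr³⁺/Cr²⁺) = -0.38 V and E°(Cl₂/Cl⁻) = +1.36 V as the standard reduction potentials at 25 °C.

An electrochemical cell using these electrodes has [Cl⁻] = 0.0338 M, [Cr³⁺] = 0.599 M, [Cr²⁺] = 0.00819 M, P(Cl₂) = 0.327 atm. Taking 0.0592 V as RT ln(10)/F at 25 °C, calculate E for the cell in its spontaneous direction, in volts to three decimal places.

+1.702 V

Cl₂/Cl⁻ is the cathode (higher E°), Cr³⁺/Cr²⁺ the anode: E°cell = +1.36 − (-0.38) = +1.74 V, n = 2.
Overall: Cl₂(g) + 2 Cr²⁺(aq) → 2 Cl⁻(aq) + 2 Cr³⁺(aq)
Q = [Cl⁻]^2·[Cr³⁺]^2 / (P(Cl₂)·[Cr²⁺]^2); log Q = 1.272.
E = E° − (0.0592/n) log Q = +1.74 − (0.0592/2)(1.272) = +1.702 V.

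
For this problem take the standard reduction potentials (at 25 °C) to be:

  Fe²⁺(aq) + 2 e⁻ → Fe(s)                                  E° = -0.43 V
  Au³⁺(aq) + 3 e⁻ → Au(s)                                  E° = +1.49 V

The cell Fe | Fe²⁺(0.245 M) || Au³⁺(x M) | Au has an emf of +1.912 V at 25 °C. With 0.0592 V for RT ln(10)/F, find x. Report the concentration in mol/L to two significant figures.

0.048 M

Au³⁺/Au is the cathode, Fe²⁺/Fe the anode: E°cell = +1.92 V, n = 6.
Overall reaction: 2 Au³⁺(aq) + 3 Fe(s) → 2 Au(s) + 3 Fe²⁺(aq); Q = [Fe²⁺]^3/[Au³⁺]^2.
From E = E° − (0.0592/n) log Q: log Q = (E° − E)·n/0.0592 = (+1.92 − (+1.912))·6/0.0592 = 0.8108.
So 2·log[Au³⁺] = 3·log(0.245) − log Q = -1.8325 − (0.8108) = -2.6433; log[Au³⁺] = -2.6433 / 2 = -1.3216; [Au³⁺] = 10^(-1.3216) ≈ 0.048 M.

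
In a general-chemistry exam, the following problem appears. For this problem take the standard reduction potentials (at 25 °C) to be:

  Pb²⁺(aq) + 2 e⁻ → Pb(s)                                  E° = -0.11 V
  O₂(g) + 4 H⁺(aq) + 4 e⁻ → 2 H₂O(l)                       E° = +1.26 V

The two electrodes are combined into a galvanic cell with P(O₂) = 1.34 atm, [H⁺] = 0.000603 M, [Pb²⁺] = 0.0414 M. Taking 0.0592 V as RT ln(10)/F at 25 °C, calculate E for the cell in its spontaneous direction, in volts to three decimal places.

O₂/H₂O is the cathode (higher E°), Pb²⁺/Pb the anode: E°cell = +1.26 − (-0.11) = +1.37 V, n = 4.
Overall: O₂(g) + 4 H⁺(aq) + 2 Pb(s) → 2 H₂O(l) + 2 Pb²⁺(aq)
Q = [Pb²⁺]^2 / (P(O₂)·[H⁺]^4); log Q = 9.986.
E = E° − (0.0592/n) log Q = +1.37 − (0.0592/4)(9.986) = +1.222 V.

+1.222 V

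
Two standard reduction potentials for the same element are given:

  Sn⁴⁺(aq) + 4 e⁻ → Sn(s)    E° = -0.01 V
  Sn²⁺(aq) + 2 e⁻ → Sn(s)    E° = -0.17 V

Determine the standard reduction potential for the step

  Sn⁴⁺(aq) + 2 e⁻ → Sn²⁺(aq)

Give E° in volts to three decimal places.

Sequential free energies add, so n₃E°₃ = n₁E°₁ + n₂E°₂.
With n₃ = 4, and the known step contributing 2×(-0.17) V, the unknown satisfies 2·E° = 4×(-0.01) − 2×(-0.17) = +0.300.
E° = +0.300 / 2 = +0.150 V.

+0.150 V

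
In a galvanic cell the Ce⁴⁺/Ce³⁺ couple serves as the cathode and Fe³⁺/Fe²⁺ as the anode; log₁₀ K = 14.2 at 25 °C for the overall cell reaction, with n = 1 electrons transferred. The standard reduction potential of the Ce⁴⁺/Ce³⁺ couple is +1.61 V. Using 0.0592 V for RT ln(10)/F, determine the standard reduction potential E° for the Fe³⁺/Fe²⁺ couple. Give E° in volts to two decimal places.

+0.77 V

E°cell = (0.0592/n)·log K = (0.0592/1)(14.2) = +0.841 V.
Since Ce⁴⁺/Ce³⁺ is the cathode and Fe³⁺/Fe²⁺ the anode, E°cell = E°(Ce⁴⁺/Ce³⁺) − E°(Fe³⁺/Fe²⁺).
So E°(Fe³⁺/Fe²⁺) = E°(Ce⁴⁺/Ce³⁺) − E°cell = (+1.61) − (+0.841) = +0.77 V.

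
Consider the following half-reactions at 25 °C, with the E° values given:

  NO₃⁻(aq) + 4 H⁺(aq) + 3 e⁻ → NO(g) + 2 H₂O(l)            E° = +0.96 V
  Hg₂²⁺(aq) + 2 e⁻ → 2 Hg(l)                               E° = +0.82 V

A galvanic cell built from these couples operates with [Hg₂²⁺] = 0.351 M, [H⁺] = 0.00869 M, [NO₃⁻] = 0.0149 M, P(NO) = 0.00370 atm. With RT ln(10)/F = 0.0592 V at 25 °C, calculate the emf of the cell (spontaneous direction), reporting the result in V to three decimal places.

NO₃⁻/NO is the cathode (higher E°), Hg₂²⁺/Hg the anode: E°cell = +0.96 − (+0.82) = +0.14 V, n = 6.
Overall: 2 NO₃⁻(aq) + 8 H⁺(aq) + 6 Hg(l) → 2 NO(g) + 4 H₂O(l) + 3 Hg₂²⁺(aq)
Q = P(NO)^2·[Hg₂²⁺]^3 / ([NO₃⁻]^2·[H⁺]^8); log Q = 13.914.
E = E° − (0.0592/n) log Q = +0.14 − (0.0592/6)(13.914) = +0.003 V.

+0.003 V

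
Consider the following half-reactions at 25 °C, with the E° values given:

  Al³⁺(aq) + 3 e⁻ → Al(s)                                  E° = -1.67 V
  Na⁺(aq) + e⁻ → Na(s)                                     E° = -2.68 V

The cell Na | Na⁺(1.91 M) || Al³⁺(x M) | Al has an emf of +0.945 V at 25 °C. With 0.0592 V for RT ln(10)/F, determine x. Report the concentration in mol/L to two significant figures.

Al³⁺/Al is the cathode, Na⁺/Na the anode: E°cell = +1.01 V, n = 3.
Overall reaction: Al³⁺(aq) + 3 Na(s) → Al(s) + 3 Na⁺(aq); Q = [Na⁺]^3/[Al³⁺]^1.
From E = E° − (0.0592/n) log Q: log Q = (E° − E)·n/0.0592 = (+1.01 − (+0.945))·3/0.0592 = 3.2939.
So 1·log[Al³⁺] = 3·log(1.91) − log Q = 0.8431 − (3.2939) = -2.4508; [Al³⁺] = 10^(-2.4508) ≈ 0.0035 M.

0.0035 M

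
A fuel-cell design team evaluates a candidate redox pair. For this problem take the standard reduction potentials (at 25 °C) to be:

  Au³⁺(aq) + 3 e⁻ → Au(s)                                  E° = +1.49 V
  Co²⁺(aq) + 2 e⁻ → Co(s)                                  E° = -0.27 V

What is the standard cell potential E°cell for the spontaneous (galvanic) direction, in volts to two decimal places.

The Au³⁺/Au couple has the higher reduction potential, so it is the cathode; Co²⁺/Co is oxidised at the anode.
E°cell = E°(cathode) − E°(anode) = (+1.49) − (-0.27) = +1.76 V.
Since E°cell > 0, the reaction is spontaneous under standard conditions.

+1.76 V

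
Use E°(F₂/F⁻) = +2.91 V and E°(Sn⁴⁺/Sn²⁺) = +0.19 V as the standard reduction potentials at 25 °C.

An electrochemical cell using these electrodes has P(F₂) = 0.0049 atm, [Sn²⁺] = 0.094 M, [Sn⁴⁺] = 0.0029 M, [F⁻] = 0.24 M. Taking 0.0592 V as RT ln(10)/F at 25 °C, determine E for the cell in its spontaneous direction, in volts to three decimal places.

+2.733 V

F₂/F⁻ is the cathode (higher E°), Sn⁴⁺/Sn²⁺ the anode: E°cell = +2.91 − (+0.19) = +2.72 V, n = 2.
Overall: F₂(g) + Sn²⁺(aq) → 2 F⁻(aq) + Sn⁴⁺(aq)
Q = [F⁻]^2·[Sn⁴⁺] / (P(F₂)·[Sn²⁺]); log Q = -0.441.
E = E° − (0.0592/n) log Q = +2.72 − (0.0592/2)(-0.441) = +2.733 V.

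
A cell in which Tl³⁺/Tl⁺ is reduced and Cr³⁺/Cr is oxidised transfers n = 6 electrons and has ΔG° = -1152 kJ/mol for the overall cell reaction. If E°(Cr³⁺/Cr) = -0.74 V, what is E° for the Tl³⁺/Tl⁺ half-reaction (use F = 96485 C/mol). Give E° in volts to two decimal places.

+1.25 V

E°cell = −ΔG°/(nF) = −(-1152×10³)/((6)(96485)) = +1.990 V.
Since Tl³⁺/Tl⁺ is the cathode and Cr³⁺/Cr the anode, E°cell = E°(Tl³⁺/Tl⁺) − E°(Cr³⁺/Cr).
So E°(Tl³⁺/Tl⁺) = E°cell + E°(Cr³⁺/Cr) = +1.990 + (-0.74) = +1.25 V.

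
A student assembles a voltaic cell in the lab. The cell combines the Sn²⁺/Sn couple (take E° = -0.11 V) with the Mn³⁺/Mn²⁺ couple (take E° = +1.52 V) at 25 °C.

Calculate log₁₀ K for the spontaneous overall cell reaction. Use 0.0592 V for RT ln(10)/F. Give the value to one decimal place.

Cathode: Mn³⁺/Mn²⁺; anode: Sn²⁺/Sn. E°cell = +1.63 V, n = 2.
log K = nE°cell / 0.0592 = (2)(+1.63) / 0.0592 = 55.1.

55.1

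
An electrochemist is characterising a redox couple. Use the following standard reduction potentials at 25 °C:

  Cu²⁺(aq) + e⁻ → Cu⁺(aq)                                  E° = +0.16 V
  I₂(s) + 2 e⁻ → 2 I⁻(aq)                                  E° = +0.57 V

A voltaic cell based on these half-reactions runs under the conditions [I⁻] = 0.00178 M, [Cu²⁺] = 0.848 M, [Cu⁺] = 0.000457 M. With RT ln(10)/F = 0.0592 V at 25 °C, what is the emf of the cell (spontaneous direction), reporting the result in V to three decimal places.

+0.379 V

I₂/I⁻ is the cathode (higher E°), Cu²⁺/Cu⁺ the anode: E°cell = +0.57 − (+0.16) = +0.41 V, n = 2.
Overall: I₂(s) + 2 Cu⁺(aq) → 2 I⁻(aq) + 2 Cu²⁺(aq)
Q = [I⁻]^2·[Cu²⁺]^2 / ([Cu⁺]^2); log Q = 1.038.
E = E° − (0.0592/n) log Q = +0.41 − (0.0592/2)(1.038) = +0.379 V.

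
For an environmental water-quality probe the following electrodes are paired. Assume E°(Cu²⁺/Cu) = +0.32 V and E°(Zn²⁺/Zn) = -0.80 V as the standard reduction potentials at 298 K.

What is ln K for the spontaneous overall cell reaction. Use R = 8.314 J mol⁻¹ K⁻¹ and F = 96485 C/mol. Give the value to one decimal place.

Cathode: Cu²⁺/Cu; anode: Zn²⁺/Zn. E°cell = (+0.32) − (-0.80) = +1.12 V, with n = 2.
ΔG° = −nFE° = −RT ln K, so ln K = nFE°/(RT) = (2)(96485)(+1.12) / ((8.314)(298)) = 87.233.

87.2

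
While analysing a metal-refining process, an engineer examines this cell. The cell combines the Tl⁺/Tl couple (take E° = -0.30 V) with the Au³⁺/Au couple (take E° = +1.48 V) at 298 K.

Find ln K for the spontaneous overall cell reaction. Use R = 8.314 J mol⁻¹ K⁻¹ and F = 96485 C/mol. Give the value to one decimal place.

Cathode: Au³⁺/Au; anode: Tl⁺/Tl. E°cell = (+1.48) − (-0.30) = +1.78 V, with n = 3.
ΔG° = −nFE° = −RT ln K, so ln K = nFE°/(RT) = (3)(96485)(+1.78) / ((8.314)(298)) = 207.958.

208.0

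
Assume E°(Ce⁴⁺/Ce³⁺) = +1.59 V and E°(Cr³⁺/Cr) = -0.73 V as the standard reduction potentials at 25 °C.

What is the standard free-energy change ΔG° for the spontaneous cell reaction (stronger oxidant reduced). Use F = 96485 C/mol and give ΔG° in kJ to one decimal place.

-671.5 kJ

Ce⁴⁺/Ce³⁺ (E° = +1.59 V) is the cathode; Cr³⁺/Cr (E° = -0.73 V) is the anode, so E°cell = +2.32 V.
Balancing electrons gives n = 3 (lcm of 1 and 3).
ΔG° = −nFE° = −(3)(96485)(+2.32) = -671,536 J = -671.5 kJ.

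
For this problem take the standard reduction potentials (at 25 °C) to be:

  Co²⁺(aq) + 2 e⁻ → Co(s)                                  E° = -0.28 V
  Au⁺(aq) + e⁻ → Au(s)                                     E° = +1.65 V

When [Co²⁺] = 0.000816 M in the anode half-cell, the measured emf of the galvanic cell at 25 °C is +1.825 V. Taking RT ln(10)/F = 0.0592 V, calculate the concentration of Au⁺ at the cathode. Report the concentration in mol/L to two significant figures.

0.00048 M

Au⁺/Au is the cathode, Co²⁺/Co the anode: E°cell = +1.93 V, n = 2.
Overall reaction: 2 Au⁺(aq) + Co(s) → 2 Au(s) + Co²⁺(aq); Q = [Co²⁺]^1/[Au⁺]^2.
From E = E° − (0.0592/n) log Q: log Q = (E° − E)·n/0.0592 = (+1.93 − (+1.825))·2/0.0592 = 3.5473.
So 2·log[Au⁺] = 1·log(0.000816) − log Q = -3.0883 − (3.5473) = -6.6356; log[Au⁺] = -6.6356 / 2 = -3.3178; [Au⁺] = 10^(-3.3178) ≈ 0.00048 M.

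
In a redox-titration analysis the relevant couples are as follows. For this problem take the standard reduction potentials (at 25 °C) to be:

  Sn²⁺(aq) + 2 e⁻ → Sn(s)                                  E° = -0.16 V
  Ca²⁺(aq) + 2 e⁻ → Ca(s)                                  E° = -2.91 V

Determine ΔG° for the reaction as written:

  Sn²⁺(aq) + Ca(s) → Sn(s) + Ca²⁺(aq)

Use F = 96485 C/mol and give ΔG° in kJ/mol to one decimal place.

-530.7 kJ/mol

As written, Sn²⁺/Sn is reduced (cathode) and Ca²⁺/Ca is oxidised (anode), so E°cell = (-0.16) − (-2.91) = +2.75 V.
Balancing electrons gives n = 2.
ΔG° = −nFE° = −(2)(96485)(+2.75) = -530,668 J = -530.7 kJ/mol.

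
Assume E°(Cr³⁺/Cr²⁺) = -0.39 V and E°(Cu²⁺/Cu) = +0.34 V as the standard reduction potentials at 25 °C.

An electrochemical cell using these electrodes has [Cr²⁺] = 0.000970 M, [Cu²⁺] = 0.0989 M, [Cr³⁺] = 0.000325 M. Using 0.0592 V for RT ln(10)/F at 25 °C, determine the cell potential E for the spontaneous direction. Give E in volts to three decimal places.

+0.728 V

Cu²⁺/Cu is the cathode (higher E°), Cr³⁺/Cr²⁺ the anode: E°cell = +0.34 − (-0.39) = +0.73 V, n = 2.
Overall: Cu²⁺(aq) + 2 Cr²⁺(aq) → Cu(s) + 2 Cr³⁺(aq)
Q = [Cr³⁺]^2 / ([Cu²⁺]·[Cr²⁺]^2); log Q = 0.055.
E = E° − (0.0592/n) log Q = +0.73 − (0.0592/2)(0.055) = +0.728 V.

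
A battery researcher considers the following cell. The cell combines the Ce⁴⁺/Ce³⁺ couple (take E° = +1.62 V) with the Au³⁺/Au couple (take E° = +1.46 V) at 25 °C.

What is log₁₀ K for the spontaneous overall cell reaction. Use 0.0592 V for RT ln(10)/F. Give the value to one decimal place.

Cathode: Ce⁴⁺/Ce³⁺; anode: Au³⁺/Au. E°cell = +0.16 V, n = 3.
log K = nE°cell / 0.0592 = (3)(+0.16) / 0.0592 = 8.1.

8.1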